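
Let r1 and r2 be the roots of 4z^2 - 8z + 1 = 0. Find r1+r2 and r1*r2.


For az^2+bz+c=0: sum = -b/a, product = c/a.
a=4, b=-8, c=1
Sum = -(-8)/4 = 2
Product = (1)/4 = 1/4


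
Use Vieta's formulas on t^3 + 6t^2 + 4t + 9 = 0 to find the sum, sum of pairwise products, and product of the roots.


Monic cubic t^3+bt^2+ct+d=0: sum=-b, pairwise sum=c, product=-d.
b=6, c=4, d=9
r1+r2+r3 = -6
r1r2+r1r3+r2r3 = 4
r1r2r3 = -9


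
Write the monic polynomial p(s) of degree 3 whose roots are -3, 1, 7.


p(s) = (s + 3)(s - 1)(s - 7)
Expand: s^3 - 5s^2 - 17s + 21


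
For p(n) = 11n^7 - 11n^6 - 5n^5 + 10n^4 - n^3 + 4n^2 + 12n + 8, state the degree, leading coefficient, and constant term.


Highest power of n is 7, with coefficient 11. Constant term is 8.
Degree = 7, leading coefficient = 11, constant term = 8


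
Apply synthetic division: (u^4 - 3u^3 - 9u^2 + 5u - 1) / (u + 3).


Synthetic division with c = -3. Coefficients: 1, -3, -9, 5, -1
Bring down 1.
  1 * -3 = -3; -3 - 3 = -6
  -6 * -3 = 18; 18 - 9 = 9
  9 * -3 = -27; -27 + 5 = -22
  -22 * -3 = 66; 66 - 1 = 65
Quotient: u^3 - 6u^2 + 9u - 22, Remainder: 65


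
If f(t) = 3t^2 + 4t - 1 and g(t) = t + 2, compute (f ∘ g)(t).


Substitute g(t) into f:
f(g(t)) = 3*(t + 2)^2 + 4*(t + 2) + (-1)
(t + 2)^2 = t^2 + 4t + 4
Expand and combine: 3t^2 + 16t + 19


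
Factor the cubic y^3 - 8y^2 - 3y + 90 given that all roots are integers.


Try integer roots (divisors of 90). y=-3: p(-3)=0.
Divide out (y + 3): quotient is y^2 - 11y + 30.
Factor the quadratic: (y - 5)(y - 6)
Result: (y + 3)(y - 5)(y - 6)


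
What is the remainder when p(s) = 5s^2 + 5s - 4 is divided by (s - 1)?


By the Remainder Theorem, the remainder equals p(1):
  5*(1)^2 = 5
  5*(1)^1 = 5
  constant: -4
Sum: 5 + 5 - 4 = 6


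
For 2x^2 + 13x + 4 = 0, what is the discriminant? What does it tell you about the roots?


D = b^2 - 4ac = (13)^2 - 4(2)(4) = 169 - 32 = 137
Since D > 0: two distinct irrational roots


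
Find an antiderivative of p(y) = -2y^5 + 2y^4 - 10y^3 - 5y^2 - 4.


Reverse power rule on each term:
  ∫ -2y^5 dy = -(1/3)y^6
  ∫ 2y^4 dy = (2/5)y^5
  ∫ -10y^3 dy = -(5/2)y^4
  ∫ -5y^2 dy = -(5/3)y^3
  ∫ -4 dy = -4y
F(y) = -(1/3)y^6 + (2/5)y^5 - (5/2)y^4 - (5/3)y^3 - 4y + C


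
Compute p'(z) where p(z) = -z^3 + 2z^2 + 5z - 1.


Apply the power rule term by term:
  d/dz(-z^3) = -3z^2
  d/dz(2z^2) = 4z
  d/dz(5z) = 5
  d/dz(-1) = 0
p'(z) = -3z^2 + 4z + 5


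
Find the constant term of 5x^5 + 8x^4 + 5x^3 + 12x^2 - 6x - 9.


Read off the constant term: -9


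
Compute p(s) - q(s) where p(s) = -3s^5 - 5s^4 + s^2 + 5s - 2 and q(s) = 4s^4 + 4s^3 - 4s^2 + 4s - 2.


Distribute the minus sign:
  (-3s^5 - 5s^4 + s^2 + 5s - 2)
- (4s^4 + 4s^3 - 4s^2 + 4s - 2)
Negate second polynomial: -4s^4 - 4s^3 + 4s^2 - 4s + 2
Add: -3s^5 - 9s^4 - 4s^3 + 5s^2 + s


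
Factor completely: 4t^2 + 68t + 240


Roots satisfy r1 + r2 = -b/a = -17 and r1*r2 = c/a = 60.
So r1 = -12, r2 = -5.
4t^2 + 68t + 240 = 4(t - r1)(t - r2) = 4(t + 12)(t + 5)


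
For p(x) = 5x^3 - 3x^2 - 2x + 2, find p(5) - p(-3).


p(5) = 542
p(-3) = -154
p(5) - p(-3) = 542 + 154 = 696


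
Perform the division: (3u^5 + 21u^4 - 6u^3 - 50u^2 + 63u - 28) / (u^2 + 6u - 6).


(3u^5 + 21u^4 - 6u^3 - 50u^2 + 63u - 28) / (u^2 + 6u - 6)
Step 1: 3u^3 * (u^2 + 6u - 6) = 3u^5 + 18u^4 - 18u^3; subtract.
Step 2: 3u^2 * (u^2 + 6u - 6) = 3u^4 + 18u^3 - 18u^2; subtract.
Step 3: -6u * (u^2 + 6u - 6) = -6u^3 - 36u^2 + 36u; subtract.
Step 4: 4 * (u^2 + 6u - 6) = 4u^2 + 24u - 24; subtract.
Quotient: 3u^3 + 3u^2 - 6u + 4, Remainder: 3u - 4


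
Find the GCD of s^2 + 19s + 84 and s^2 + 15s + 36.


Factor each:
  s^2 + 19s + 84 = (s + 12)(s + 7)
  s^2 + 15s + 36 = (s + 12)(s + 3)
Common monic factor: s + 12


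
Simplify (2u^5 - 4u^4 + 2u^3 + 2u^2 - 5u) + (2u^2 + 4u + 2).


Align terms by degree and add:
  2u^5 - 4u^4 + 2u^3 + 2u^2 - 5u
+ 2u^2 + 4u + 2
= 2u^5 - 4u^4 + 2u^3 + 4u^2 - u + 2


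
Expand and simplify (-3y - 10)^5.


Expand (-3y - 10)^5 by repeated multiplication:
  (-3y - 10)^2 = 9y^2 + 60y + 100
  (-3y - 10)^3 = -27y^3 - 270y^2 - 900y - 1000
  (-3y - 10)^4 = 81y^4 + 1080y^3 + 5400y^2 + 12000y + 10000
= -243y^5 - 4050y^4 - 27000y^3 - 90000y^2 - 150000y - 100000


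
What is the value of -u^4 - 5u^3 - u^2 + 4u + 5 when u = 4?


Using direct substitution:
  -1 * (4)^4 = -256
  -5 * (4)^3 = -320
  -1 * (4)^2 = -16
  4 * (4)^1 = 16
  constant: 5
Sum = -256 - 320 - 16 + 16 + 5 = -571


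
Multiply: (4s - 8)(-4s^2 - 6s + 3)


Distribute each term of the first polynomial:
  (4s)(-4s^2 - 6s + 3) = -16s^3 - 24s^2 + 12s
  (-8)(-4s^2 - 6s + 3) = 32s^2 + 48s - 24
Sum: -16s^3 + 8s^2 + 60s - 24


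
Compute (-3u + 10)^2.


Expand (-3u + 10)^2 by repeated multiplication:
= 9u^2 - 60u + 100


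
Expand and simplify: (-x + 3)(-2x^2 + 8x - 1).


Distribute each term of the first polynomial:
  (-x)(-2x^2 + 8x - 1) = 2x^3 - 8x^2 + x
  (3)(-2x^2 + 8x - 1) = -6x^2 + 24x - 3
Sum: 2x^3 - 14x^2 + 25x - 3


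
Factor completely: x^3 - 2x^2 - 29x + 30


Try integer roots (divisors of 30). x=6: p(6)=0.
Divide out (x - 6): quotient is x^2 + 4x - 5.
Factor the quadratic: (x - 1)(x + 5)
Result: (x - 6)(x - 1)(x + 5)


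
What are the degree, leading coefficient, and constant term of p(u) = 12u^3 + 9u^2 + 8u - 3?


Highest power of u is 3, with coefficient 12. Constant term is -3.
Degree = 3, leading coefficient = 12, constant term = -3


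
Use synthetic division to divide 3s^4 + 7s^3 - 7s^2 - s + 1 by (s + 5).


Synthetic division with c = -5. Coefficients: 3, 7, -7, -1, 1
Bring down 3.
  3 * -5 = -15; -15 + 7 = -8
  -8 * -5 = 40; 40 - 7 = 33
  33 * -5 = -165; -165 - 1 = -166
  -166 * -5 = 830; 830 + 1 = 831
Quotient: 3s^3 - 8s^2 + 33s - 166, Remainder: 831


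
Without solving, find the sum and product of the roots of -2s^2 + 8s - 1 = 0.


For as^2+bs+c=0: sum = -b/a, product = c/a.
a=-2, b=8, c=-1
Sum = -(8)/-2 = 4
Product = (-1)/-2 = 1/2


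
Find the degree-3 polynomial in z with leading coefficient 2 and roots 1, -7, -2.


p(z) = 2(z - 1)(z + 7)(z + 2)
Expand: 2z^3 + 16z^2 + 10z - 28


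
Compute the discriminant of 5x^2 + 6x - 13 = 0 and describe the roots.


D = b^2 - 4ac = (6)^2 - 4(5)(-13) = 36 + 260 = 296
Since D > 0: two distinct irrational roots


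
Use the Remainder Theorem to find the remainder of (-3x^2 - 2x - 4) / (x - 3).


By the Remainder Theorem, the remainder equals p(3):
  -3*(3)^2 = -27
  -2*(3)^1 = -6
  constant: -4
Sum: -27 - 6 - 4 = -37


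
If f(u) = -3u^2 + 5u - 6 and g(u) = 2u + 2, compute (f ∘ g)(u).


Substitute g(u) into f:
f(g(u)) = -3*(2u + 2)^2 + 5*(2u + 2) + (-6)
(2u + 2)^2 = 4u^2 + 8u + 4
Expand and combine: -12u^2 - 14u - 8


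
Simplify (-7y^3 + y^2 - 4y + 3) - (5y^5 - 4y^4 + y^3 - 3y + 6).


Distribute the minus sign:
  (-7y^3 + y^2 - 4y + 3)
- (5y^5 - 4y^4 + y^3 - 3y + 6)
Negate second polynomial: -5y^5 + 4y^4 - y^3 + 3y - 6
Add: -5y^5 + 4y^4 - 8y^3 + y^2 - y - 3


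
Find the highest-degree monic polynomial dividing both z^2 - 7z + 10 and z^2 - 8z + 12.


Factor each:
  z^2 - 7z + 10 = (z - 2)(z - 5)
  z^2 - 8z + 12 = (z - 2)(z - 6)
Common monic factor: z - 2


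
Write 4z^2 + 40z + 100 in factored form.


Roots satisfy r1 + r2 = -b/a = -10 and r1*r2 = c/a = 25.
So r1 = -5, r2 = -5.
4z^2 + 40z + 100 = 4(z - r1)(z - r2) = 4(z + 5)(z + 5)


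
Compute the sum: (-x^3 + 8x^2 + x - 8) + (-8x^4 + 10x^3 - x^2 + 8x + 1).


Align terms by degree and add:
  -x^3 + 8x^2 + x - 8
  -8x^4 + 10x^3 - x^2 + 8x + 1
= -8x^4 + 9x^3 + 7x^2 + 9x - 7


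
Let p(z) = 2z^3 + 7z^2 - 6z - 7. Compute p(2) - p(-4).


p(2) = 25
p(-4) = 1
p(2) - p(-4) = 25 - 1 = 24


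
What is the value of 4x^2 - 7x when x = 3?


Using direct substitution:
  4 * (3)^2 = 36
  -7 * (3)^1 = -21
  constant: 0
Sum = 36 - 21 + 0 = 15


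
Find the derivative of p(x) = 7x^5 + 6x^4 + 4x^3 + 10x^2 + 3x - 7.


Apply the power rule term by term:
  d/dx(7x^5) = 35x^4
  d/dx(6x^4) = 24x^3
  d/dx(4x^3) = 12x^2
  d/dx(10x^2) = 20x
  d/dx(3x) = 3
  d/dx(-7) = 0
p'(x) = 35x^4 + 24x^3 + 12x^2 + 20x + 3


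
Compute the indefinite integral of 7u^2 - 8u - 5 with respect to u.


Reverse power rule on each term:
  ∫ 7u^2 du = (7/3)u^3
  ∫ -8u du = -4u^2
  ∫ -5 du = -5u
F(u) = (7/3)u^3 - 4u^2 - 5u + C


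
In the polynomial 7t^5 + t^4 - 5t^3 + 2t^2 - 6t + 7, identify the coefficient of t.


Read off the coefficient of t: -6


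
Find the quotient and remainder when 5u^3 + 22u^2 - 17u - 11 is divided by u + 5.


(5u^3 + 22u^2 - 17u - 11) / (u + 5)
Step 1: 5u^2 * (u + 5) = 5u^3 + 25u^2; subtract.
Step 2: -3u * (u + 5) = -3u^2 - 15u; subtract.
Step 3: -2 * (u + 5) = -2u - 10; subtract.
Quotient: 5u^2 - 3u - 2, Remainder: -1


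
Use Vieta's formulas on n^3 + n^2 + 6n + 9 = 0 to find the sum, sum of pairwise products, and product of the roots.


Monic cubic n^3+bn^2+cn+d=0: sum=-b, pairwise sum=c, product=-d.
b=1, c=6, d=9
r1+r2+r3 = -1
r1r2+r1r3+r2r3 = 6
r1r2r3 = -9


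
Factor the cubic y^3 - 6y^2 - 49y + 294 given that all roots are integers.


Try integer roots (divisors of 294). y=-7: p(-7)=0.
Divide out (y + 7): quotient is y^2 - 13y + 42.
Factor the quadratic: (y - 6)(y - 7)
Result: (y + 7)(y - 6)(y - 7)


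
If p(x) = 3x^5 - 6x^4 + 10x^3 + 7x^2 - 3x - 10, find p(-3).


Using direct substitution:
  3 * (-3)^5 = -729
  -6 * (-3)^4 = -486
  10 * (-3)^3 = -270
  7 * (-3)^2 = 63
  -3 * (-3)^1 = 9
  constant: -10
Sum = -729 - 486 - 270 + 63 + 9 - 10 = -1423


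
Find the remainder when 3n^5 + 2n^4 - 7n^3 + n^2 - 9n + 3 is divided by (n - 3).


By the Remainder Theorem, the remainder equals p(3):
  3*(3)^5 = 729
  2*(3)^4 = 162
  -7*(3)^3 = -189
  1*(3)^2 = 9
  -9*(3)^1 = -27
  constant: 3
Sum: 729 + 162 - 189 + 9 - 27 + 3 = 687


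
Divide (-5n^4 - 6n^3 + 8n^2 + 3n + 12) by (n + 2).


(-5n^4 - 6n^3 + 8n^2 + 3n + 12) / (n + 2)
Step 1: -5n^3 * (n + 2) = -5n^4 - 10n^3; subtract.
Step 2: 4n^2 * (n + 2) = 4n^3 + 8n^2; subtract.
Step 3: 0 * (n + 2) = 0; subtract.
Step 4: 3 * (n + 2) = 3n + 6; subtract.
Quotient: -5n^3 + 4n^2 + 3, Remainder: 6


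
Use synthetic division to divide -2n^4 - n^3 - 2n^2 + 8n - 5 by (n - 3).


Synthetic division with c = 3. Coefficients: -2, -1, -2, 8, -5
Bring down -2.
  -2 * 3 = -6; -6 - 1 = -7
  -7 * 3 = -21; -21 - 2 = -23
  -23 * 3 = -69; -69 + 8 = -61
  -61 * 3 = -183; -183 - 5 = -188
Quotient: -2n^3 - 7n^2 - 23n - 61, Remainder: -188


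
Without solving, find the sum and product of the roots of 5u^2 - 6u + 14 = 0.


For au^2+bu+c=0: sum = -b/a, product = c/a.
a=5, b=-6, c=14
Sum = -(-6)/5 = 6/5
Product = (14)/5 = 14/5


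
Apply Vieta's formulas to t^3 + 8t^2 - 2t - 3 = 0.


Monic cubic t^3+bt^2+ct+d=0: sum=-b, pairwise sum=c, product=-d.
b=8, c=-2, d=-3
r1+r2+r3 = -8
r1r2+r1r3+r2r3 = -2
r1r2r3 = 3


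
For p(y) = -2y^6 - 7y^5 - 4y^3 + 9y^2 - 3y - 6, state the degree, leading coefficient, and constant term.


Highest power of y is 6, with coefficient -2. Constant term is -6.
Degree = 6, leading coefficient = -2, constant term = -6


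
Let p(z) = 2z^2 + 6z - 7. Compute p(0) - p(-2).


p(0) = -7
p(-2) = -11
p(0) - p(-2) = -7 + 11 = 4


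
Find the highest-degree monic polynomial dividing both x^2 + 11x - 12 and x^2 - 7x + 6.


Factor each:
  x^2 + 11x - 12 = (x - 1)(x + 12)
  x^2 - 7x + 6 = (x - 1)(x - 6)
Common monic factor: x - 1


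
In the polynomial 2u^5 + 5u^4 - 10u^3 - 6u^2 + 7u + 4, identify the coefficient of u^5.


Read off the coefficient of u^5: 2


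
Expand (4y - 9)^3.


Expand (4y - 9)^3 by repeated multiplication:
  (4y - 9)^2 = 16y^2 - 72y + 81
= 64y^3 - 432y^2 + 972y - 729


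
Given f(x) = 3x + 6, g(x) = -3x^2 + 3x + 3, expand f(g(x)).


Substitute g(x) into f:
f(g(x)) = 3*(-3x^2 + 3x + 3) + 6
Expand and combine: -9x^2 + 9x + 15


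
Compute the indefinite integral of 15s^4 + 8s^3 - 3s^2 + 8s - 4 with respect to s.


Reverse power rule on each term:
  ∫ 15s^4 ds = 3s^5
  ∫ 8s^3 ds = 2s^4
  ∫ -3s^2 ds = -s^3
  ∫ 8s ds = 4s^2
  ∫ -4 ds = -4s
F(s) = 3s^5 + 2s^4 - s^3 + 4s^2 - 4s + C


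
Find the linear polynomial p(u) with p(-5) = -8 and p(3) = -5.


p(u) = mu + b. Using p(-5)=-8, p(3)=-5:
m = (-8 + 5)/(-5 - 3) = -3/-8 = 3/8
b = -8 - m*(-5) = -8 + 15/8 = -49/8
p(u) = (3/8)u - (49/8)


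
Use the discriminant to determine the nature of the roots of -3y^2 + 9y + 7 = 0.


D = b^2 - 4ac = (9)^2 - 4(-3)(7) = 81 + 84 = 165
Since D > 0: two distinct irrational roots


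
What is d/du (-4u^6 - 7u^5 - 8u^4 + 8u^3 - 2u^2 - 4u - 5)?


Apply the power rule term by term:
  d/du(-4u^6) = -24u^5
  d/du(-7u^5) = -35u^4
  d/du(-8u^4) = -32u^3
  d/du(8u^3) = 24u^2
  d/du(-2u^2) = -4u
  d/du(-4u) = -4
  d/du(-5) = 0
p'(u) = -24u^5 - 35u^4 - 32u^3 + 24u^2 - 4u - 4


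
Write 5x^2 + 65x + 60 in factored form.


Roots satisfy r1 + r2 = -b/a = -13 and r1*r2 = c/a = 12.
So r1 = -12, r2 = -1.
5x^2 + 65x + 60 = 5(x - r1)(x - r2) = 5(x + 12)(x + 1)


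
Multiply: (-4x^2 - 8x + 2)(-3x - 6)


Distribute each term of the first polynomial:
  (-4x^2)(-3x - 6) = 12x^3 + 24x^2
  (-8x)(-3x - 6) = 24x^2 + 48x
  (2)(-3x - 6) = -6x - 12
Sum: 12x^3 + 48x^2 + 42x - 12


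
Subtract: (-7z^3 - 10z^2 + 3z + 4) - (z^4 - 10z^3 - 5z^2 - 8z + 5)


Distribute the minus sign:
  (-7z^3 - 10z^2 + 3z + 4)
- (z^4 - 10z^3 - 5z^2 - 8z + 5)
Negate second polynomial: -z^4 + 10z^3 + 5z^2 + 8z - 5
Add: -z^4 + 3z^3 - 5z^2 + 11z - 1


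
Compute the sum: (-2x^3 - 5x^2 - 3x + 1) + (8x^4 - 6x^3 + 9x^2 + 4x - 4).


Align terms by degree and add:
  -2x^3 - 5x^2 - 3x + 1
+ 8x^4 - 6x^3 + 9x^2 + 4x - 4
= 8x^4 - 8x^3 + 4x^2 + x - 3


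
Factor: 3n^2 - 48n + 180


Roots satisfy r1 + r2 = -b/a = 16 and r1*r2 = c/a = 60.
So r1 = 10, r2 = 6.
3n^2 - 48n + 180 = 3(n - r1)(n - r2) = 3(n - 10)(n - 6)


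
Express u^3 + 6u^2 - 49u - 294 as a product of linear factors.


Try integer roots (divisors of -294). u=-7: p(-7)=0.
Divide out (u + 7): quotient is u^2 - u - 42.
Factor the quadratic: (u + 6)(u - 7)
Result: (u + 7)(u + 6)(u - 7)


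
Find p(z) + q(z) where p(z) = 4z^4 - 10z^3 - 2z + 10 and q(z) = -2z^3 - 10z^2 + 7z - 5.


Align terms by degree and add:
  4z^4 - 10z^3 - 2z + 10
  -2z^3 - 10z^2 + 7z - 5
= 4z^4 - 12z^3 - 10z^2 + 5z + 5


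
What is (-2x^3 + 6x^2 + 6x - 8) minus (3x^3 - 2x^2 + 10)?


Distribute the minus sign:
  (-2x^3 + 6x^2 + 6x - 8)
- (3x^3 - 2x^2 + 10)
Negate second polynomial: -3x^3 + 2x^2 - 10
Add: -5x^3 + 8x^2 + 6x - 18


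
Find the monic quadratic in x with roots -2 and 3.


p(x) = (x + 2)(x - 3)
Expand: x^2 - x - 6


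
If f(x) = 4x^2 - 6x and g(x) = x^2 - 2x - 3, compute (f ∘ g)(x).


Substitute g(x) into f:
f(g(x)) = 4*(x^2 - 2x - 3)^2 + (-6)*(x^2 - 2x - 3)
(x^2 - 2x - 3)^2 = x^4 - 4x^3 - 2x^2 + 12x + 9
Expand and combine: 4x^4 - 16x^3 - 14x^2 + 60x + 54


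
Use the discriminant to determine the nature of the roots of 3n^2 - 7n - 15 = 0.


D = b^2 - 4ac = (-7)^2 - 4(3)(-15) = 49 + 180 = 229
Since D > 0: two distinct irrational roots


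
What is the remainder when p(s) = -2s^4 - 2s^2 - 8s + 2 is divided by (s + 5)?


By the Remainder Theorem, the remainder equals p(-5):
  -2*(-5)^4 = -1250
  0*(-5)^3 = 0
  -2*(-5)^2 = -50
  -8*(-5)^1 = 40
  constant: 2
Sum: -1250 + 0 - 50 + 40 + 2 = -1258


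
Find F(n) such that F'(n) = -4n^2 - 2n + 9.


Reverse power rule on each term:
  ∫ -4n^2 dn = -(4/3)n^3
  ∫ -2n dn = -n^2
  ∫ 9 dn = 9n
F(n) = -(4/3)n^3 - n^2 + 9n + C


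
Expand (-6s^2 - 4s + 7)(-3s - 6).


Distribute each term of the first polynomial:
  (-6s^2)(-3s - 6) = 18s^3 + 36s^2
  (-4s)(-3s - 6) = 12s^2 + 24s
  (7)(-3s - 6) = -21s - 42
Sum: 18s^3 + 48s^2 + 3s - 42


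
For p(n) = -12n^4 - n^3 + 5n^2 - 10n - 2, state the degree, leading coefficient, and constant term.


Highest power of n is 4, with coefficient -12. Constant term is -2.
Degree = 4, leading coefficient = -12, constant term = -2


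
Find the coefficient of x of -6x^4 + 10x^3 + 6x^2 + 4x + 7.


Read off the coefficient of x: 4


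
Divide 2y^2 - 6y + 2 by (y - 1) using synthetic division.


Synthetic division with c = 1. Coefficients: 2, -6, 2
Bring down 2.
  2 * 1 = 2; 2 - 6 = -4
  -4 * 1 = -4; -4 + 2 = -2
Quotient: 2y - 4, Remainder: -2


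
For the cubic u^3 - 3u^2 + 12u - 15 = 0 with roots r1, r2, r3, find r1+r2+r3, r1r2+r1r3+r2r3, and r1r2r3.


Monic cubic u^3+bu^2+cu+d=0: sum=-b, pairwise sum=c, product=-d.
b=-3, c=12, d=-15
r1+r2+r3 = 3
r1r2+r1r3+r2r3 = 12
r1r2r3 = 15


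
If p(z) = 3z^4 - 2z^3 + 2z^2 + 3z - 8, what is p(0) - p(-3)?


p(0) = -8
p(-3) = 298
p(0) - p(-3) = -8 - 298 = -306


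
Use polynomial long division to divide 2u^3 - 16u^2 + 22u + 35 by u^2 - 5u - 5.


(2u^3 - 16u^2 + 22u + 35) / (u^2 - 5u - 5)
Step 1: 2u * (u^2 - 5u - 5) = 2u^3 - 10u^2 - 10u; subtract.
Step 2: -6 * (u^2 - 5u - 5) = -6u^2 + 30u + 30; subtract.
Quotient: 2u - 6, Remainder: 2u + 5


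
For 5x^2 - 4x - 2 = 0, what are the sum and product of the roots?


For ax^2+bx+c=0: sum = -b/a, product = c/a.
a=5, b=-4, c=-2
Sum = -(-4)/5 = 4/5
Product = (-2)/5 = -2/5


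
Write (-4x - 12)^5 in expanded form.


Expand (-4x - 12)^5 by repeated multiplication:
  (-4x - 12)^2 = 16x^2 + 96x + 144
  (-4x - 12)^3 = -64x^3 - 576x^2 - 1728x - 1728
  (-4x - 12)^4 = 256x^4 + 3072x^3 + 13824x^2 + 27648x + 20736
= -1024x^5 - 15360x^4 - 92160x^3 - 276480x^2 - 414720x - 248832


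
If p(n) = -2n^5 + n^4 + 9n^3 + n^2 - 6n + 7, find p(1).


Using direct substitution:
  -2 * (1)^5 = -2
  1 * (1)^4 = 1
  9 * (1)^3 = 9
  1 * (1)^2 = 1
  -6 * (1)^1 = -6
  constant: 7
Sum = -2 + 1 + 9 + 1 - 6 + 7 = 10


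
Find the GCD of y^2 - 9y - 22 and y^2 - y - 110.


Factor each:
  y^2 - 9y - 22 = (y - 11)(y + 2)
  y^2 - y - 110 = (y - 11)(y + 10)
Common monic factor: y - 11


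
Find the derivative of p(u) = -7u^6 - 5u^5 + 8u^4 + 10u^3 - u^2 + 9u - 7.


Apply the power rule term by term:
  d/du(-7u^6) = -42u^5
  d/du(-5u^5) = -25u^4
  d/du(8u^4) = 32u^3
  d/du(10u^3) = 30u^2
  d/du(-u^2) = -2u
  d/du(9u) = 9
  d/du(-7) = 0
p'(u) = -42u^5 - 25u^4 + 32u^3 + 30u^2 - 2u + 9


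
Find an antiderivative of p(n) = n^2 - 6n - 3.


Reverse power rule on each term:
  ∫ n^2 dn = (1/3)n^3
  ∫ -6n dn = -3n^2
  ∫ -3 dn = -3n
F(n) = (1/3)n^3 - 3n^2 - 3n + C


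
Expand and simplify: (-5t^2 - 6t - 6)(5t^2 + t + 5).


Distribute each term of the first polynomial:
  (-5t^2)(5t^2 + t + 5) = -25t^4 - 5t^3 - 25t^2
  (-6t)(5t^2 + t + 5) = -30t^3 - 6t^2 - 30t
  (-6)(5t^2 + t + 5) = -30t^2 - 6t - 30
Sum: -25t^4 - 35t^3 - 61t^2 - 36t - 30


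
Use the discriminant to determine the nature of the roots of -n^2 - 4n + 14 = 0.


D = b^2 - 4ac = (-4)^2 - 4(-1)(14) = 16 + 56 = 72
Since D > 0: two distinct irrational roots


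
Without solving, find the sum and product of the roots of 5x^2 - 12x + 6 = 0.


For ax^2+bx+c=0: sum = -b/a, product = c/a.
a=5, b=-12, c=6
Sum = -(-12)/5 = 12/5
Product = (6)/5 = 6/5


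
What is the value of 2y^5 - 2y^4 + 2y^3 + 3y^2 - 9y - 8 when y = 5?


Using direct substitution:
  2 * (5)^5 = 6250
  -2 * (5)^4 = -1250
  2 * (5)^3 = 250
  3 * (5)^2 = 75
  -9 * (5)^1 = -45
  constant: -8
Sum = 6250 - 1250 + 250 + 75 - 45 - 8 = 5272


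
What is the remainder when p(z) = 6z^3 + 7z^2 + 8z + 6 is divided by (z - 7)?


By the Remainder Theorem, the remainder equals p(7):
  6*(7)^3 = 2058
  7*(7)^2 = 343
  8*(7)^1 = 56
  constant: 6
Sum: 2058 + 343 + 56 + 6 = 2463


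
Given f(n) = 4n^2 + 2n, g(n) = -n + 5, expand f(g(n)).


Substitute g(n) into f:
f(g(n)) = 4*(-n + 5)^2 + 2*(-n + 5)
(-n + 5)^2 = n^2 - 10n + 25
Expand and combine: 4n^2 - 42n + 110


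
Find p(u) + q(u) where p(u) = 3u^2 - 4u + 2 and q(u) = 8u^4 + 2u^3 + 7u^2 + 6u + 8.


Align terms by degree and add:
  3u^2 - 4u + 2
+ 8u^4 + 2u^3 + 7u^2 + 6u + 8
= 8u^4 + 2u^3 + 10u^2 + 2u + 10


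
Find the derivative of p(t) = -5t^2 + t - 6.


Apply the power rule term by term:
  d/dt(-5t^2) = -10t
  d/dt(t) = 1
  d/dt(-6) = 0
p'(t) = -10t + 1


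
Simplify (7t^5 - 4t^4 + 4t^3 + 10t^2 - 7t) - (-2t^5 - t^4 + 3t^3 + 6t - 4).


Distribute the minus sign:
  (7t^5 - 4t^4 + 4t^3 + 10t^2 - 7t)
- (-2t^5 - t^4 + 3t^3 + 6t - 4)
Negate second polynomial: 2t^5 + t^4 - 3t^3 - 6t + 4
Add: 9t^5 - 3t^4 + t^3 + 10t^2 - 13t + 4


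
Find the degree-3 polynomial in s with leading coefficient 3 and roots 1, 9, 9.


p(s) = 3(s - 1)(s - 9)(s - 9)
Expand: 3s^3 - 57s^2 + 297s - 243


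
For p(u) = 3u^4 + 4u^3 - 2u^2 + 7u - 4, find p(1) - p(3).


p(1) = 8
p(3) = 350
p(1) - p(3) = 8 - 350 = -342


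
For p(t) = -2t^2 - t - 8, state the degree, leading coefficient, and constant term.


Highest power of t is 2, with coefficient -2. Constant term is -8.
Degree = 2, leading coefficient = -2, constant term = -8


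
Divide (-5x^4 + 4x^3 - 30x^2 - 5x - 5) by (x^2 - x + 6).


(-5x^4 + 4x^3 - 30x^2 - 5x - 5) / (x^2 - x + 6)
Step 1: -5x^2 * (x^2 - x + 6) = -5x^4 + 5x^3 - 30x^2; subtract.
Step 2: -x * (x^2 - x + 6) = -x^3 + x^2 - 6x; subtract.
Step 3: -1 * (x^2 - x + 6) = -x^2 + x - 6; subtract.
Quotient: -5x^2 - x - 1, Remainder: 1


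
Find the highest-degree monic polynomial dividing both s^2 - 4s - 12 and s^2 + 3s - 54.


Factor each:
  s^2 - 4s - 12 = (s - 6)(s + 2)
  s^2 + 3s - 54 = (s - 6)(s + 9)
Common monic factor: s - 6


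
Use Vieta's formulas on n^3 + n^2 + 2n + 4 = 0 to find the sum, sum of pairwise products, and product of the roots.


Monic cubic n^3+bn^2+cn+d=0: sum=-b, pairwise sum=c, product=-d.
b=1, c=2, d=4
r1+r2+r3 = -1
r1r2+r1r3+r2r3 = 2
r1r2r3 = -4


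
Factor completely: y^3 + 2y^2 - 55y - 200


Try integer roots (divisors of -200). y=-5: p(-5)=0.
Divide out (y + 5): quotient is y^2 - 3y - 40.
Factor the quadratic: (y - 8)(y + 5)
Result: (y + 5)(y - 8)(y + 5)


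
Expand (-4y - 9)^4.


Expand (-4y - 9)^4 by repeated multiplication:
  (-4y - 9)^2 = 16y^2 + 72y + 81
  (-4y - 9)^3 = -64y^3 - 432y^2 - 972y - 729
= 256y^4 + 2304y^3 + 7776y^2 + 11664y + 6561


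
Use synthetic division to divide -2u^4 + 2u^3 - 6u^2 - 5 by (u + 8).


Synthetic division with c = -8. Coefficients: -2, 2, -6, 0, -5
Bring down -2.
  -2 * -8 = 16; 16 + 2 = 18
  18 * -8 = -144; -144 - 6 = -150
  -150 * -8 = 1200; 1200 + 0 = 1200
  1200 * -8 = -9600; -9600 - 5 = -9605
Quotient: -2u^3 + 18u^2 - 150u + 1200, Remainder: -9605


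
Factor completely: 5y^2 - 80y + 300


Roots satisfy r1 + r2 = -b/a = 16 and r1*r2 = c/a = 60.
So r1 = 10, r2 = 6.
5y^2 - 80y + 300 = 5(y - r1)(y - r2) = 5(y - 10)(y - 6)


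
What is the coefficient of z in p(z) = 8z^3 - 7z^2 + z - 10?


Read off the coefficient of z: 1


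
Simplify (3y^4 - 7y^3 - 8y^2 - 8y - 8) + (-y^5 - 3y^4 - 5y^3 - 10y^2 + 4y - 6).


Align terms by degree and add:
  3y^4 - 7y^3 - 8y^2 - 8y - 8
  -y^5 - 3y^4 - 5y^3 - 10y^2 + 4y - 6
= -y^5 - 12y^3 - 18y^2 - 4y - 14


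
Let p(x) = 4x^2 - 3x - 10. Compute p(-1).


Using direct substitution:
  4 * (-1)^2 = 4
  -3 * (-1)^1 = 3
  constant: -10
Sum = 4 + 3 - 10 = -3


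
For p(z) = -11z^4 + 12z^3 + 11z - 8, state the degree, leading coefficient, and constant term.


Highest power of z is 4, with coefficient -11. Constant term is -8.
Degree = 4, leading coefficient = -11, constant term = -8


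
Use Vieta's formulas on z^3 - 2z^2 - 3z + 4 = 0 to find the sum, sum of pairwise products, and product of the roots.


Monic cubic z^3+bz^2+cz+d=0: sum=-b, pairwise sum=c, product=-d.
b=-2, c=-3, d=4
r1+r2+r3 = 2
r1r2+r1r3+r2r3 = -3
r1r2r3 = -4


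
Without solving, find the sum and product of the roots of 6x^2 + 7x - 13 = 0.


For ax^2+bx+c=0: sum = -b/a, product = c/a.
a=6, b=7, c=-13
Sum = -(7)/6 = -7/6
Product = (-13)/6 = -13/6


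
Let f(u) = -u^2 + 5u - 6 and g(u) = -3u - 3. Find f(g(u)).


Substitute g(u) into f:
f(g(u)) = -1*(-3u - 3)^2 + 5*(-3u - 3) + (-6)
(-3u - 3)^2 = 9u^2 + 18u + 9
Expand and combine: -9u^2 - 33u - 30


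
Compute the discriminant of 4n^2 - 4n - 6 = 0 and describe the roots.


D = b^2 - 4ac = (-4)^2 - 4(4)(-6) = 16 + 96 = 112
Since D > 0: two distinct irrational roots


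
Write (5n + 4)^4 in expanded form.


Expand (5n + 4)^4 by repeated multiplication:
  (5n + 4)^2 = 25n^2 + 40n + 16
  (5n + 4)^3 = 125n^3 + 300n^2 + 240n + 64
= 625n^4 + 2000n^3 + 2400n^2 + 1280n + 256


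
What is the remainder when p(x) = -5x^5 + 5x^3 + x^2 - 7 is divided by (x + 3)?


By the Remainder Theorem, the remainder equals p(-3):
  -5*(-3)^5 = 1215
  0*(-3)^4 = 0
  5*(-3)^3 = -135
  1*(-3)^2 = 9
  0*(-3)^1 = 0
  constant: -7
Sum: 1215 + 0 - 135 + 9 + 0 - 7 = 1082


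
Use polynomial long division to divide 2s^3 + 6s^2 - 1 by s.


(2s^3 + 6s^2 - 1) / (s)
Step 1: 2s^2 * (s) = 2s^3; subtract.
Step 2: 6s * (s) = 6s^2; subtract.
Step 3: 0 * (s) = 0; subtract.
Quotient: 2s^2 + 6s, Remainder: -1


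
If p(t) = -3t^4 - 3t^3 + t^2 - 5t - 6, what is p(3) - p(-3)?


p(3) = -336
p(-3) = -144
p(3) - p(-3) = -336 + 144 = -192


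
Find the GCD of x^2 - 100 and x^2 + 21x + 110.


Factor each:
  x^2 - 100 = (x + 10)(x - 10)
  x^2 + 21x + 110 = (x + 10)(x + 11)
Common monic factor: x + 10


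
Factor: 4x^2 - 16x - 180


Roots satisfy r1 + r2 = -b/a = 4 and r1*r2 = c/a = -45.
So r1 = -5, r2 = 9.
4x^2 - 16x - 180 = 4(x - r1)(x - r2) = 4(x + 5)(x - 9)


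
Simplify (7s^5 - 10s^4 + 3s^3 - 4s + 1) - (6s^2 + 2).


Distribute the minus sign:
  (7s^5 - 10s^4 + 3s^3 - 4s + 1)
- (6s^2 + 2)
Negate second polynomial: -6s^2 - 2
Add: 7s^5 - 10s^4 + 3s^3 - 6s^2 - 4s - 1


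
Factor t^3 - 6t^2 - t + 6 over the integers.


Try integer roots (divisors of 6). t=-1: p(-1)=0.
Divide out (t + 1): quotient is t^2 - 7t + 6.
Factor the quadratic: (t - 6)(t - 1)
Result: (t + 1)(t - 6)(t - 1)


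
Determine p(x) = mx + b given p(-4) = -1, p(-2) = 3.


p(x) = mx + b. Using p(-4)=-1, p(-2)=3:
m = (-1 - 3)/(-4 + 2) = -4/-2 = 2
b = -1 - m*(-4) = -1 + 8 = 7
p(x) = 2x + 7


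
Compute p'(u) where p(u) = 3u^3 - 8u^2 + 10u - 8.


Apply the power rule term by term:
  d/du(3u^3) = 9u^2
  d/du(-8u^2) = -16u
  d/du(10u) = 10
  d/du(-8) = 0
p'(u) = 9u^2 - 16u + 10


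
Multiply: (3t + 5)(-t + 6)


Distribute each term of the first polynomial:
  (3t)(-t + 6) = -3t^2 + 18t
  (5)(-t + 6) = -5t + 30
Sum: -3t^2 + 13t + 30


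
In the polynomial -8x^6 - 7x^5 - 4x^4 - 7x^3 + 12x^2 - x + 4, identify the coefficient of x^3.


Read off the coefficient of x^3: -7


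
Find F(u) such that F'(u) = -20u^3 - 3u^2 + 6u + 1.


Reverse power rule on each term:
  ∫ -20u^3 du = -5u^4
  ∫ -3u^2 du = -u^3
  ∫ 6u du = 3u^2
  ∫ 1 du = u
F(u) = -5u^4 - u^3 + 3u^2 + u + C


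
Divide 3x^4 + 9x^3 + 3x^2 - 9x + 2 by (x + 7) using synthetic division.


Synthetic division with c = -7. Coefficients: 3, 9, 3, -9, 2
Bring down 3.
  3 * -7 = -21; -21 + 9 = -12
  -12 * -7 = 84; 84 + 3 = 87
  87 * -7 = -609; -609 - 9 = -618
  -618 * -7 = 4326; 4326 + 2 = 4328
Quotient: 3x^3 - 12x^2 + 87x - 618, Remainder: 4328


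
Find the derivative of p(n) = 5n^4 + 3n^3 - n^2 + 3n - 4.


Apply the power rule term by term:
  d/dn(5n^4) = 20n^3
  d/dn(3n^3) = 9n^2
  d/dn(-n^2) = -2n
  d/dn(3n) = 3
  d/dn(-4) = 0
p'(n) = 20n^3 + 9n^2 - 2n + 3


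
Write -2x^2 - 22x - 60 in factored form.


Roots satisfy r1 + r2 = -b/a = -11 and r1*r2 = c/a = 30.
So r1 = -5, r2 = -6.
-2x^2 - 22x - 60 = -2(x - r1)(x - r2) = -2(x + 5)(x + 6)


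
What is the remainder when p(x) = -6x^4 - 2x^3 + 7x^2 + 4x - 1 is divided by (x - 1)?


By the Remainder Theorem, the remainder equals p(1):
  -6*(1)^4 = -6
  -2*(1)^3 = -2
  7*(1)^2 = 7
  4*(1)^1 = 4
  constant: -1
Sum: -6 - 2 + 7 + 4 - 1 = 2


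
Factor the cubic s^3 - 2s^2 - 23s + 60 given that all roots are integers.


Try integer roots (divisors of 60). s=3: p(3)=0.
Divide out (s - 3): quotient is s^2 + s - 20.
Factor the quadratic: (s - 4)(s + 5)
Result: (s - 3)(s - 4)(s + 5)


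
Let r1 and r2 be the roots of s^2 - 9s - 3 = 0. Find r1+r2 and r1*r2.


For as^2+bs+c=0: sum = -b/a, product = c/a.
a=1, b=-9, c=-3
Sum = -(-9)/1 = 9
Product = (-3)/1 = -3


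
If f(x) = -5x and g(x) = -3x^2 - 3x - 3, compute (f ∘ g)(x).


Substitute g(x) into f:
f(g(x)) = -5*(-3x^2 - 3x - 3)
Expand and combine: 15x^2 + 15x + 15


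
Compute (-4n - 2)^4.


Expand (-4n - 2)^4 by repeated multiplication:
  (-4n - 2)^2 = 16n^2 + 16n + 4
  (-4n - 2)^3 = -64n^3 - 96n^2 - 48n - 8
= 256n^4 + 512n^3 + 384n^2 + 128n + 16


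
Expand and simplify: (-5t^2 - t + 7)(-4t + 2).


Distribute each term of the first polynomial:
  (-5t^2)(-4t + 2) = 20t^3 - 10t^2
  (-t)(-4t + 2) = 4t^2 - 2t
  (7)(-4t + 2) = -28t + 14
Sum: 20t^3 - 6t^2 - 30t + 14


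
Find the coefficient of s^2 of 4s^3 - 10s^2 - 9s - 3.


Read off the coefficient of s^2: -10


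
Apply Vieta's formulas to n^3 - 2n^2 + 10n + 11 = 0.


Monic cubic n^3+bn^2+cn+d=0: sum=-b, pairwise sum=c, product=-d.
b=-2, c=10, d=11
r1+r2+r3 = 2
r1r2+r1r3+r2r3 = 10
r1r2r3 = -11


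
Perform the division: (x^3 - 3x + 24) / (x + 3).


(x^3 - 3x + 24) / (x + 3)
Step 1: x^2 * (x + 3) = x^3 + 3x^2; subtract.
Step 2: -3x * (x + 3) = -3x^2 - 9x; subtract.
Step 3: 6 * (x + 3) = 6x + 18; subtract.
Quotient: x^2 - 3x + 6, Remainder: 6


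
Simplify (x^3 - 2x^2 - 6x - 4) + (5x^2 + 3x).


Align terms by degree and add:
  x^3 - 2x^2 - 6x - 4
+ 5x^2 + 3x
= x^3 + 3x^2 - 3x - 4


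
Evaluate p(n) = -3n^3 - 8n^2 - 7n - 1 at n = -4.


Using direct substitution:
  -3 * (-4)^3 = 192
  -8 * (-4)^2 = -128
  -7 * (-4)^1 = 28
  constant: -1
Sum = 192 - 128 + 28 - 1 = 91


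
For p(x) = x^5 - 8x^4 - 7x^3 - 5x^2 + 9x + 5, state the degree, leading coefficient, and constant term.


Highest power of x is 5, with coefficient 1. Constant term is 5.
Degree = 5, leading coefficient = 1, constant term = 5


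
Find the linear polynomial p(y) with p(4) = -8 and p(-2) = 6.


p(y) = my + b. Using p(4)=-8, p(-2)=6:
m = (-8 - 6)/(4 + 2) = -14/6 = -7/3
b = -8 - m*(4) = -8 + 28/3 = 4/3
p(y) = -(7/3)y + (4/3)


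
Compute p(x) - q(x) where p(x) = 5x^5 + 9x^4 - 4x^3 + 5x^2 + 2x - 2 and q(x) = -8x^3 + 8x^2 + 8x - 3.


Distribute the minus sign:
  (5x^5 + 9x^4 - 4x^3 + 5x^2 + 2x - 2)
- (-8x^3 + 8x^2 + 8x - 3)
Negate second polynomial: 8x^3 - 8x^2 - 8x + 3
Add: 5x^5 + 9x^4 + 4x^3 - 3x^2 - 6x + 1


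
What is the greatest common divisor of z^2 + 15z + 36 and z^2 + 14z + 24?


Factor each:
  z^2 + 15z + 36 = (z + 12)(z + 3)
  z^2 + 14z + 24 = (z + 12)(z + 2)
Common monic factor: z + 12


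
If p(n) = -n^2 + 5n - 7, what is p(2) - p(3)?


p(2) = -1
p(3) = -1
p(2) - p(3) = -1 + 1 = 0


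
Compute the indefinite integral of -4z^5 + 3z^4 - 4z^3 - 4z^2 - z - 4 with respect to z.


Reverse power rule on each term:
  ∫ -4z^5 dz = -(2/3)z^6
  ∫ 3z^4 dz = (3/5)z^5
  ∫ -4z^3 dz = -z^4
  ∫ -4z^2 dz = -(4/3)z^3
  ∫ -z dz = -(1/2)z^2
  ∫ -4 dz = -4z
F(z) = -(2/3)z^6 + (3/5)z^5 - z^4 - (4/3)z^3 - (1/2)z^2 - 4z + C


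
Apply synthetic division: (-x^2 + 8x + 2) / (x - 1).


Synthetic division with c = 1. Coefficients: -1, 8, 2
Bring down -1.
  -1 * 1 = -1; -1 + 8 = 7
  7 * 1 = 7; 7 + 2 = 9
Quotient: -x + 7, Remainder: 9


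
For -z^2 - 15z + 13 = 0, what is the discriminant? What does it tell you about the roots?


D = b^2 - 4ac = (-15)^2 - 4(-1)(13) = 225 + 52 = 277
Since D > 0: two distinct irrational roots


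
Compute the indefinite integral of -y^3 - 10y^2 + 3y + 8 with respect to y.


Reverse power rule on each term:
  ∫ -y^3 dy = -(1/4)y^4
  ∫ -10y^2 dy = -(10/3)y^3
  ∫ 3y dy = (3/2)y^2
  ∫ 8 dy = 8y
F(y) = -(1/4)y^4 - (10/3)y^3 + (3/2)y^2 + 8y + C


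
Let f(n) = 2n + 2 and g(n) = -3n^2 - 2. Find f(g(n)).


Substitute g(n) into f:
f(g(n)) = 2*(-3n^2 - 2) + 2
Expand and combine: -6n^2 - 2


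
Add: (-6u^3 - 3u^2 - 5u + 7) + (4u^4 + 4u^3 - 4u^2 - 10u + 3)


Align terms by degree and add:
  -6u^3 - 3u^2 - 5u + 7
+ 4u^4 + 4u^3 - 4u^2 - 10u + 3
= 4u^4 - 2u^3 - 7u^2 - 15u + 10


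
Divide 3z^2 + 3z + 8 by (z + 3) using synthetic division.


Synthetic division with c = -3. Coefficients: 3, 3, 8
Bring down 3.
  3 * -3 = -9; -9 + 3 = -6
  -6 * -3 = 18; 18 + 8 = 26
Quotient: 3z - 6, Remainder: 26


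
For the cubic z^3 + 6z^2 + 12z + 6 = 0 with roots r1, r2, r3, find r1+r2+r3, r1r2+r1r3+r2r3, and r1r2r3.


Monic cubic z^3+bz^2+cz+d=0: sum=-b, pairwise sum=c, product=-d.
b=6, c=12, d=6
r1+r2+r3 = -6
r1r2+r1r3+r2r3 = 12
r1r2r3 = -6


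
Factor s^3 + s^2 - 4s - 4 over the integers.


Try integer roots (divisors of -4). s=2: p(2)=0.
Divide out (s - 2): quotient is s^2 + 3s + 2.
Factor the quadratic: (s + 1)(s + 2)
Result: (s - 2)(s + 1)(s + 2)


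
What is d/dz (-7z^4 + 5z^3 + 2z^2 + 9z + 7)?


Apply the power rule term by term:
  d/dz(-7z^4) = -28z^3
  d/dz(5z^3) = 15z^2
  d/dz(2z^2) = 4z
  d/dz(9z) = 9
  d/dz(7) = 0
p'(z) = -28z^3 + 15z^2 + 4z + 9


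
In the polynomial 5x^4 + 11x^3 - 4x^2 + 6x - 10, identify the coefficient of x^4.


Read off the coefficient of x^4: 5


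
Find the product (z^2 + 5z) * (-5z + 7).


Distribute each term of the first polynomial:
  (z^2)(-5z + 7) = -5z^3 + 7z^2
  (5z)(-5z + 7) = -25z^2 + 35z
Sum: -5z^3 - 18z^2 + 35z


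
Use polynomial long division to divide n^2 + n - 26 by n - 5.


(n^2 + n - 26) / (n - 5)
Step 1: n * (n - 5) = n^2 - 5n; subtract.
Step 2: 6 * (n - 5) = 6n - 30; subtract.
Quotient: n + 6, Remainder: 4


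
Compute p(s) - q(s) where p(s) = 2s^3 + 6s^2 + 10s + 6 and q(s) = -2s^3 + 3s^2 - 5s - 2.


Distribute the minus sign:
  (2s^3 + 6s^2 + 10s + 6)
- (-2s^3 + 3s^2 - 5s - 2)
Negate second polynomial: 2s^3 - 3s^2 + 5s + 2
Add: 4s^3 + 3s^2 + 15s + 8


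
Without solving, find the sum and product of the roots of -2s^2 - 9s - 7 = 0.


For as^2+bs+c=0: sum = -b/a, product = c/a.
a=-2, b=-9, c=-7
Sum = -(-9)/-2 = -9/2
Product = (-7)/-2 = 7/2


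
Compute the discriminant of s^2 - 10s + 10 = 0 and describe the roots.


D = b^2 - 4ac = (-10)^2 - 4(1)(10) = 100 - 40 = 60
Since D > 0: two distinct irrational roots


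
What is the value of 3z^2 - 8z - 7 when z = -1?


Using direct substitution:
  3 * (-1)^2 = 3
  -8 * (-1)^1 = 8
  constant: -7
Sum = 3 + 8 - 7 = 4


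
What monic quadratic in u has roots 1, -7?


p(u) = (u - 1)(u + 7)
Expand: u^2 + 6u - 7


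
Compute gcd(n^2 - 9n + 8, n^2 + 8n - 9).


Factor each:
  n^2 - 9n + 8 = (n - 1)(n - 8)
  n^2 + 8n - 9 = (n - 1)(n + 9)
Common monic factor: n - 1


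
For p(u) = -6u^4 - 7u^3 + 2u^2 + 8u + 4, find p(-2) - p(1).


p(-2) = -44
p(1) = 1
p(-2) - p(1) = -44 - 1 = -45


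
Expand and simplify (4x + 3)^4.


Expand (4x + 3)^4 by repeated multiplication:
  (4x + 3)^2 = 16x^2 + 24x + 9
  (4x + 3)^3 = 64x^3 + 144x^2 + 108x + 27
= 256x^4 + 768x^3 + 864x^2 + 432x + 81


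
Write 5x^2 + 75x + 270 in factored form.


Roots satisfy r1 + r2 = -b/a = -15 and r1*r2 = c/a = 54.
So r1 = -9, r2 = -6.
5x^2 + 75x + 270 = 5(x - r1)(x - r2) = 5(x + 9)(x + 6)


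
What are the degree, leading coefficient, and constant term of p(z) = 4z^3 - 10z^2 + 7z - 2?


Highest power of z is 3, with coefficient 4. Constant term is -2.
Degree = 3, leading coefficient = 4, constant term = -2


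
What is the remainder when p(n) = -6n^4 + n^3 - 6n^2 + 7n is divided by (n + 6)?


By the Remainder Theorem, the remainder equals p(-6):
  -6*(-6)^4 = -7776
  1*(-6)^3 = -216
  -6*(-6)^2 = -216
  7*(-6)^1 = -42
  constant: 0
Sum: -7776 - 216 - 216 - 42 + 0 = -8250


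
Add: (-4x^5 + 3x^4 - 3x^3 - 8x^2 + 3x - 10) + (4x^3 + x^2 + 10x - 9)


Align terms by degree and add:
  -4x^5 + 3x^4 - 3x^3 - 8x^2 + 3x - 10
+ 4x^3 + x^2 + 10x - 9
= -4x^5 + 3x^4 + x^3 - 7x^2 + 13x - 19


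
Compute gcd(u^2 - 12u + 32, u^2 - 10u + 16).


Factor each:
  u^2 - 12u + 32 = (u - 8)(u - 4)
  u^2 - 10u + 16 = (u - 8)(u - 2)
Common monic factor: u - 8


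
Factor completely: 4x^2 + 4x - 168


Roots satisfy r1 + r2 = -b/a = -1 and r1*r2 = c/a = -42.
So r1 = 6, r2 = -7.
4x^2 + 4x - 168 = 4(x - r1)(x - r2) = 4(x - 6)(x + 7)


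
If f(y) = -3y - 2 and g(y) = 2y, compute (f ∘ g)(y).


Substitute g(y) into f:
f(g(y)) = -3*(2y) + (-2)
Expand and combine: -6y - 2


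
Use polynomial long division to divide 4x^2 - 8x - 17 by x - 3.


(4x^2 - 8x - 17) / (x - 3)
Step 1: 4x * (x - 3) = 4x^2 - 12x; subtract.
Step 2: 4 * (x - 3) = 4x - 12; subtract.
Quotient: 4x + 4, Remainder: -5


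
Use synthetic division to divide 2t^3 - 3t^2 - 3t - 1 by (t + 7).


Synthetic division with c = -7. Coefficients: 2, -3, -3, -1
Bring down 2.
  2 * -7 = -14; -14 - 3 = -17
  -17 * -7 = 119; 119 - 3 = 116
  116 * -7 = -812; -812 - 1 = -813
Quotient: 2t^2 - 17t + 116, Remainder: -813


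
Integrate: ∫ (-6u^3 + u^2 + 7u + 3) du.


Reverse power rule on each term:
  ∫ -6u^3 du = -(3/2)u^4
  ∫ u^2 du = (1/3)u^3
  ∫ 7u du = (7/2)u^2
  ∫ 3 du = 3u
F(u) = -(3/2)u^4 + (1/3)u^3 + (7/2)u^2 + 3u + C


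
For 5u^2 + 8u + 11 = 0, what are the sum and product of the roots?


For au^2+bu+c=0: sum = -b/a, product = c/a.
a=5, b=8, c=11
Sum = -(8)/5 = -8/5
Product = (11)/5 = 11/5


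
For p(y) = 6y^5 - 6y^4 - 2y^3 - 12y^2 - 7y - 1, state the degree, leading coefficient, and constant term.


Highest power of y is 5, with coefficient 6. Constant term is -1.
Degree = 5, leading coefficient = 6, constant term = -1


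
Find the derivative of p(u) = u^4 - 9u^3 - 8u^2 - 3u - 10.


Apply the power rule term by term:
  d/du(u^4) = 4u^3
  d/du(-9u^3) = -27u^2
  d/du(-8u^2) = -16u
  d/du(-3u) = -3
  d/du(-10) = 0
p'(u) = 4u^3 - 27u^2 - 16u - 3


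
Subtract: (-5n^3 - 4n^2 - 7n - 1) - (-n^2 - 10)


Distribute the minus sign:
  (-5n^3 - 4n^2 - 7n - 1)
- (-n^2 - 10)
Negate second polynomial: n^2 + 10
Add: -5n^3 - 3n^2 - 7n + 9


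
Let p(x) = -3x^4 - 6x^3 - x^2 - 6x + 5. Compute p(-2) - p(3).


p(-2) = 13
p(3) = -427
p(-2) - p(3) = 13 + 427 = 440


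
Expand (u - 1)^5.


Expand (u - 1)^5 by repeated multiplication:
  (u - 1)^2 = u^2 - 2u + 1
  (u - 1)^3 = u^3 - 3u^2 + 3u - 1
  (u - 1)^4 = u^4 - 4u^3 + 6u^2 - 4u + 1
= u^5 - 5u^4 + 10u^3 - 10u^2 + 5u - 1


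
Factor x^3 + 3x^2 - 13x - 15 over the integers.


Try integer roots (divisors of -15). x=3: p(3)=0.
Divide out (x - 3): quotient is x^2 + 6x + 5.
Factor the quadratic: (x + 5)(x + 1)
Result: (x - 3)(x + 5)(x + 1)


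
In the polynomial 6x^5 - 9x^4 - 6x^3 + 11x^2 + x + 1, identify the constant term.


Read off the constant term: 1


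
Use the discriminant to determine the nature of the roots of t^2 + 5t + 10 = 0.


D = b^2 - 4ac = (5)^2 - 4(1)(10) = 25 - 40 = -15
Since D < 0: two complex conjugate roots (no real roots)


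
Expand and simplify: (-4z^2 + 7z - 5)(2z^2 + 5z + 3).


Distribute each term of the first polynomial:
  (-4z^2)(2z^2 + 5z + 3) = -8z^4 - 20z^3 - 12z^2
  (7z)(2z^2 + 5z + 3) = 14z^3 + 35z^2 + 21z
  (-5)(2z^2 + 5z + 3) = -10z^2 - 25z - 15
Sum: -8z^4 - 6z^3 + 13z^2 - 4z - 15


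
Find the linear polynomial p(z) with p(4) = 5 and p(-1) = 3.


p(z) = mz + b. Using p(4)=5, p(-1)=3:
m = (5 - 3)/(4 + 1) = 2/5 = 2/5
b = 5 - m*(4) = 5 - 8/5 = 17/5
p(z) = (2/5)z + (17/5)


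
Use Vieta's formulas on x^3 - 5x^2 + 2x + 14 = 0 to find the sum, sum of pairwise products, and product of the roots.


Monic cubic x^3+bx^2+cx+d=0: sum=-b, pairwise sum=c, product=-d.
b=-5, c=2, d=14
r1+r2+r3 = 5
r1r2+r1r3+r2r3 = 2
r1r2r3 = -14


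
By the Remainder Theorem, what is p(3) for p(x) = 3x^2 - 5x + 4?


By the Remainder Theorem, the remainder equals p(3):
  3*(3)^2 = 27
  -5*(3)^1 = -15
  constant: 4
Sum: 27 - 15 + 4 = 16
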